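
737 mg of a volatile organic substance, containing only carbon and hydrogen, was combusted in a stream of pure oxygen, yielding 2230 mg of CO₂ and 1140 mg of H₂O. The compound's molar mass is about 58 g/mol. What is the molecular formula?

mol C = 2.23 g CO₂ ÷ 44.009 g/mol = 0.05067 mol
mol H = 2 × 1.14 g H₂O ÷ 18.015 g/mol = 0.1266 mol
Divide by the smallest (0.05067 mol): C 1.000, H 2.498
Multiplying each by 2 gives whole numbers: C 2.00, H 5.00
Empirical formula: C2H5
Empirical-formula mass = 29.06 g/mol; 58 ÷ 29.06 ≈ 2, so the molecular formula is C4H10.

C4H10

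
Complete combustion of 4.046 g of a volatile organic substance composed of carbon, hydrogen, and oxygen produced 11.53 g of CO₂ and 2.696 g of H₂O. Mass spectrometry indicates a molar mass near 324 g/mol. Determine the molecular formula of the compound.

mol C = 11.53 g CO₂ ÷ 44.009 g/mol = 0.26199 mol
mol H = 2 × 2.696 g H₂O ÷ 18.015 g/mol = 0.29931 mol
mass O = 4.046 − (3.1468 + 0.30170) = 0.59752 g → mol O = 0.59752 ÷ 15.999 = 0.037347 mol
Divide by the smallest (0.037347 mol): C 7.015, H 8.014, O 1.000
Empirical formula: C7H8O
Empirical-formula mass = 108.14 g/mol; 324 ÷ 108.14 ≈ 3, so the molecular formula is C21H24O3.

C21H24O3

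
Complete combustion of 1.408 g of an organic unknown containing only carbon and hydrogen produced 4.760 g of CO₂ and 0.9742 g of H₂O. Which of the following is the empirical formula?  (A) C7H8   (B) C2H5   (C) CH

mol C = 4.760 g CO₂ ÷ 44.009 g/mol = 0.10816 mol
mol H = 2 × 0.9742 g H₂O ÷ 18.015 g/mol = 0.10815 mol
Divide by the smallest (0.10815 mol): C 1.000, H 1.000

(C) CH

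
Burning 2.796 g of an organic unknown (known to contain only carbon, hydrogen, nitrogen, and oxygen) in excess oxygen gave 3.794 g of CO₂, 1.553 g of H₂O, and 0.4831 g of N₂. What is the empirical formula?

mol C = 3.794 g CO₂ ÷ 44.009 g/mol = 0.086210 mol
mol H = 2 × 1.553 g H₂O ÷ 18.015 g/mol = 0.17241 mol
mol N = 2 × 0.4831 g N₂ ÷ 28.014 g/mol = 0.034490 mol
mass O = 2.796 − (1.0355 + 0.17379 + 0.48310) = 1.1036 g → mol O = 1.1036 ÷ 15.999 = 0.068982 mol
Divide by the smallest (0.034490 mol): C 2.500, H 4.999, N 1.000, O 2.000
Multiplying each by 2 gives whole numbers: C 5.00, H 10.00, N 2.00, O 4.00

C5H10N2O4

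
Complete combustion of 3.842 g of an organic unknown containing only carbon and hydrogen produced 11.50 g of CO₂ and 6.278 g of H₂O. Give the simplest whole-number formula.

mol C = 11.50 g CO₂ ÷ 44.009 g/mol = 0.26131 mol
mol H = 2 × 6.278 g H₂O ÷ 18.015 g/mol = 0.69697 mol
Divide by the smallest (0.26131 mol): C 1.000, H 2.667
Multiplying each by 3 gives whole numbers: C 3.00, H 8.00

C3H8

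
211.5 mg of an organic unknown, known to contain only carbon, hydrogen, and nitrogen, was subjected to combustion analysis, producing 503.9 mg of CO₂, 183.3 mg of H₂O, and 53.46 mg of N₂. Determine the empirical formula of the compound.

mol C = 0.5039 g CO₂ ÷ 44.009 g/mol = 0.011450 mol
mol H = 2 × 0.1833 g H₂O ÷ 18.015 g/mol = 0.020350 mol
mol N = 2 × 0.05346 g N₂ ÷ 28.014 g/mol = 0.0038167 mol
Divide by the smallest (0.0038167 mol): C 3.000, H 5.332, N 1.000
Multiplying each by 3 gives whole numbers: C 9.00, H 16.00, N 3.00

C9H16N3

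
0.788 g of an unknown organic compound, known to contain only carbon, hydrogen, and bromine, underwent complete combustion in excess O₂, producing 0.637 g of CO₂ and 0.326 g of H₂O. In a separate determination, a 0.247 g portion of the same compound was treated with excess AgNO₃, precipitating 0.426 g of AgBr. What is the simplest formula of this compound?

mol C = 0.637 g CO₂ ÷ 44.009 g/mol = 0.01447 mol
mol H = 2 × 0.326 g H₂O ÷ 18.015 g/mol = 0.03619 mol
From the AgBr data: mol Br per gram of compound = (0.426 ÷ 187.772) ÷ 0.247 = 0.009185 mol/g, so in the 0.788 g combustion sample mol Br = 0.007238 mol
Divide by the smallest (0.007238 mol): C 2.000, H 5.000, Br 1.000

C2H5Br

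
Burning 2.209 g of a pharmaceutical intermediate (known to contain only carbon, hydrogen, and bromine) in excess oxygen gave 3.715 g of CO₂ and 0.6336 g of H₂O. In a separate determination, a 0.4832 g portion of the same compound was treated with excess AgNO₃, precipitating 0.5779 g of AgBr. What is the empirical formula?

mol C = 3.715 g CO₂ ÷ 44.009 g/mol = 0.084415 mol
mol H = 2 × 0.6336 g H₂O ÷ 18.015 g/mol = 0.070341 mol
From the AgBr data: mol Br per gram of compound = (0.5779 ÷ 187.772) ÷ 0.4832 = 0.0063693 mol/g, so in the 2.209 g combustion sample mol Br = 0.014070 mol
Divide by the smallest (0.014070 mol): C 6.000, H 4.999, Br 1.000

C6H5Br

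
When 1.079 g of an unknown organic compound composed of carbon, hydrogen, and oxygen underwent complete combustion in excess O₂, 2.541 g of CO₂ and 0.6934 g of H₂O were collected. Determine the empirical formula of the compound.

C3H4O

mol C = 2.541 g CO₂ ÷ 44.009 g/mol = 0.057738 mol
mol H = 2 × 0.6934 g H₂O ÷ 18.015 g/mol = 0.076980 mol
mass O = 1.079 − (0.69349 + 0.077596) = 0.30791 g → mol O = 0.30791 ÷ 15.999 = 0.019246 mol
Divide by the smallest (0.019246 mol): C 3.000, H 4.000, O 1.000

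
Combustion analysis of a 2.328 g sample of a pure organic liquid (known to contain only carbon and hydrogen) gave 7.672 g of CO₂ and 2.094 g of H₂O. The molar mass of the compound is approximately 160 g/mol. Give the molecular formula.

C12H16

mol C = 7.672 g CO₂ ÷ 44.009 g/mol = 0.17433 mol
mol H = 2 × 2.094 g H₂O ÷ 18.015 g/mol = 0.23247 mol
Divide by the smallest (0.17433 mol): C 1.000, H 1.334
Multiplying each by 3 gives whole numbers: C 3.00, H 4.00
Empirical formula: C3H4
Empirical-formula mass = 40.06 g/mol; 160 ÷ 40.06 ≈ 4, so the molecular formula is C12H16.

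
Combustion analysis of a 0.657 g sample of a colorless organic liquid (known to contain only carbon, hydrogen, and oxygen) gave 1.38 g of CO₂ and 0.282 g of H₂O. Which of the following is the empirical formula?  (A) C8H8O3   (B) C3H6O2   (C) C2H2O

(C) C2H2O

mol C = 1.38 g CO₂ ÷ 44.009 g/mol = 0.03136 mol
mol H = 2 × 0.282 g H₂O ÷ 18.015 g/mol = 0.03131 mol
mass O = 0.657 − (0.3766 + 0.03156) = 0.2488 g → mol O = 0.2488 ÷ 15.999 = 0.01555 mol
Divide by the smallest (0.01555 mol): C 2.016, H 2.013, O 1.000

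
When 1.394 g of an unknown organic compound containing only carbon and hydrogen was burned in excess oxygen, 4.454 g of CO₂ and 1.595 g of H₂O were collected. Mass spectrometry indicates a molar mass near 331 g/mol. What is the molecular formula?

C24H42

mol C = 4.454 g CO₂ ÷ 44.009 g/mol = 0.10121 mol
mol H = 2 × 1.595 g H₂O ÷ 18.015 g/mol = 0.17707 mol
Divide by the smallest (0.10121 mol): C 1.000, H 1.750
Multiplying each by 4 gives whole numbers: C 4.00, H 7.00
Empirical formula: C4H7
Empirical-formula mass = 55.10 g/mol; 331 ÷ 55.10 ≈ 6, so the molecular formula is C24H42.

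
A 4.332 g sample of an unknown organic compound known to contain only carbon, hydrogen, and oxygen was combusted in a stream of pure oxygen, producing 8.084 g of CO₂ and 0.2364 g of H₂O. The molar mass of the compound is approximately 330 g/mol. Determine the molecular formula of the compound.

C14H2O10

mol C = 8.084 g CO₂ ÷ 44.009 g/mol = 0.18369 mol
mol H = 2 × 0.2364 g H₂O ÷ 18.015 g/mol = 0.026245 mol
mass O = 4.332 − (2.2063 + 0.026455) = 2.0992 g → mol O = 2.0992 ÷ 15.999 = 0.13121 mol
Divide by the smallest (0.026245 mol): C 6.999, H 1.000, O 5.000
Empirical formula: C7HO5
Empirical-formula mass = 165.08 g/mol; 330 ÷ 165.08 ≈ 2, so the molecular formula is C14H2O10.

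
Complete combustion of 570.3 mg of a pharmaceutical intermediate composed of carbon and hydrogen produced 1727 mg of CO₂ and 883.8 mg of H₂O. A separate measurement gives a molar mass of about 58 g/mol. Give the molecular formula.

C4H10

mol C = 1.727 g CO₂ ÷ 44.009 g/mol = 0.039242 mol
mol H = 2 × 0.8838 g H₂O ÷ 18.015 g/mol = 0.098118 mol
Divide by the smallest (0.039242 mol): C 1.000, H 2.500
Multiplying each by 2 gives whole numbers: C 2.00, H 5.00
Empirical formula: C2H5
Empirical-formula mass = 29.06 g/mol; 58 ÷ 29.06 ≈ 2, so the molecular formula is C4H10.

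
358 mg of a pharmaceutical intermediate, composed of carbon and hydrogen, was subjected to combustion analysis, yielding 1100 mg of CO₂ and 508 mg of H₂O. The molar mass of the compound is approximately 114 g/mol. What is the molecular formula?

mol C = 1.10 g CO₂ ÷ 44.009 g/mol = 0.02499 mol
mol H = 2 × 0.508 g H₂O ÷ 18.015 g/mol = 0.05640 mol
Divide by the smallest (0.02499 mol): C 1.000, H 2.256
Multiplying each by 4 gives whole numbers: C 4.00, H 9.03
Empirical formula: C4H9
Empirical-formula mass = 57.12 g/mol; 114 ÷ 57.12 ≈ 2, so the molecular formula is C8H18.

C8H18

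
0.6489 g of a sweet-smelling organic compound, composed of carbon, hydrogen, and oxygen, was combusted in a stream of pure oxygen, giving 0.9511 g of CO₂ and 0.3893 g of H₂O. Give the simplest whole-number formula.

CH2O

mol C = 0.9511 g CO₂ ÷ 44.009 g/mol = 0.021611 mol
mol H = 2 × 0.3893 g H₂O ÷ 18.015 g/mol = 0.043220 mol
mass O = 0.6489 − (0.25958 + 0.043565) = 0.34576 g → mol O = 0.34576 ÷ 15.999 = 0.021611 mol
Divide by the smallest (0.021611 mol): C 1.000, H 2.000, O 1.000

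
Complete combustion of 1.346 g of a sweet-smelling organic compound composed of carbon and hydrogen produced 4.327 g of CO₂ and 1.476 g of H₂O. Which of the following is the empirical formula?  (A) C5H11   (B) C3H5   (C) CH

(B) C3H5

mol C = 4.327 g CO₂ ÷ 44.009 g/mol = 0.098321 mol
mol H = 2 × 1.476 g H₂O ÷ 18.015 g/mol = 0.16386 mol
Divide by the smallest (0.098321 mol): C 1.000, H 1.667
Multiplying each by 3 gives whole numbers: C 3.00, H 5.00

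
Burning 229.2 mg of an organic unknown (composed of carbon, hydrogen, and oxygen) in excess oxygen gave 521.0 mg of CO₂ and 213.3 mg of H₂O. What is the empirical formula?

mol C = 0.5210 g CO₂ ÷ 44.009 g/mol = 0.011838 mol
mol H = 2 × 0.2133 g H₂O ÷ 18.015 g/mol = 0.023680 mol
mass O = 0.2292 − (0.14219 + 0.023870) = 0.063138 g → mol O = 0.063138 ÷ 15.999 = 0.0039464 mol
Divide by the smallest (0.0039464 mol): C 3.000, H 6.000, O 1.000

C3H6O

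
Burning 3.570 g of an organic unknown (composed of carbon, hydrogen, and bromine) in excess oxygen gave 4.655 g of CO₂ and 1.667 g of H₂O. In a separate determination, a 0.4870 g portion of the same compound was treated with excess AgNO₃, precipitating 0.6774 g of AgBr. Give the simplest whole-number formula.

C4H7Br

mol C = 4.655 g CO₂ ÷ 44.009 g/mol = 0.10577 mol
mol H = 2 × 1.667 g H₂O ÷ 18.015 g/mol = 0.18507 mol
From the AgBr data: mol Br per gram of compound = (0.6774 ÷ 187.772) ÷ 0.4870 = 0.0074077 mol/g, so in the 3.570 g combustion sample mol Br = 0.026446 mol
Divide by the smallest (0.026446 mol): C 4.000, H 6.998, Br 1.000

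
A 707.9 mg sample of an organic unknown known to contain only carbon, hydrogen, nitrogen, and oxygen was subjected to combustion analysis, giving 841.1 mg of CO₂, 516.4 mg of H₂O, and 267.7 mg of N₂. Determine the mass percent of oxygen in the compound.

21.59%

mol C = 0.8411 g CO₂ ÷ 44.009 g/mol = 0.019112 mol
mol H = 2 × 0.5164 g H₂O ÷ 18.015 g/mol = 0.057330 mol
mol N = 2 × 0.2677 g N₂ ÷ 28.014 g/mol = 0.019112 mol
mass O = 0.7079 − (0.22955 + 0.057789 + 0.26770) = 0.15286 g → mol O = 0.15286 ÷ 15.999 = 0.0095542 mol
mass % O = 0.15286 g ÷ 0.7079 g × 100%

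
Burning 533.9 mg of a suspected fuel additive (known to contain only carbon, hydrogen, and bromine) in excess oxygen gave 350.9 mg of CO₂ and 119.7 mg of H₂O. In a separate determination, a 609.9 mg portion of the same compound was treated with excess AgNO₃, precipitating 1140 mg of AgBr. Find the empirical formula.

mol C = 0.3509 g CO₂ ÷ 44.009 g/mol = 0.0079734 mol
mol H = 2 × 0.1197 g H₂O ÷ 18.015 g/mol = 0.013289 mol
From the AgBr data: mol Br per gram of compound = (1.140 ÷ 187.772) ÷ 0.6099 = 0.0099544 mol/g, so in the 0.5339 g combustion sample mol Br = 0.0053147 mol
Divide by the smallest (0.0053147 mol): C 1.500, H 2.500, Br 1.000
Multiplying each by 2 gives whole numbers: C 3.00, H 5.00, Br 2.00

C3H5Br2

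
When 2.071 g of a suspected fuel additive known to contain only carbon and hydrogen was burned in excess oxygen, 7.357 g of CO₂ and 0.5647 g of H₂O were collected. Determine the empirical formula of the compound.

mol C = 7.357 g CO₂ ÷ 44.009 g/mol = 0.16717 mol
mol H = 2 × 0.5647 g H₂O ÷ 18.015 g/mol = 0.062692 mol
Divide by the smallest (0.062692 mol): C 2.667, H 1.000
Multiplying each by 3 gives whole numbers: C 8.00, H 3.00

C8H3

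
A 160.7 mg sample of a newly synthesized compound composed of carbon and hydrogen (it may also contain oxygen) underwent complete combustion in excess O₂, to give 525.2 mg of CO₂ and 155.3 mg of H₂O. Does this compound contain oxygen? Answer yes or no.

mol C = 0.5252 g CO₂ ÷ 44.009 g/mol = 0.011934 mol
mol H = 2 × 0.1553 g H₂O ÷ 18.015 g/mol = 0.017241 mol
C and H together account for 0.16072 g — essentially the entire 0.1607 g sample — so the compound contains no oxygen.

no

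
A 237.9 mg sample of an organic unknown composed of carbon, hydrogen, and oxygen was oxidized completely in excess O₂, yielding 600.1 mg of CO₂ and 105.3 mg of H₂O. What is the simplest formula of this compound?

C7H6O2

mol C = 0.6001 g CO₂ ÷ 44.009 g/mol = 0.013636 mol
mol H = 2 × 0.1053 g H₂O ÷ 18.015 g/mol = 0.011690 mol
mass O = 0.2379 − (0.16378 + 0.011784) = 0.062336 g → mol O = 0.062336 ÷ 15.999 = 0.0038962 mol
Divide by the smallest (0.0038962 mol): C 3.500, H 3.000, O 1.000
Multiplying each by 2 gives whole numbers: C 7.00, H 6.00, O 2.00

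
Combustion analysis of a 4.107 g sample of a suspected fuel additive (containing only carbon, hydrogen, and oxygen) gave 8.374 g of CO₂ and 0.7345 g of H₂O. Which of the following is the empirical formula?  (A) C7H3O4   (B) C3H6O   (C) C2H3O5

mol C = 8.374 g CO₂ ÷ 44.009 g/mol = 0.19028 mol
mol H = 2 × 0.7345 g H₂O ÷ 18.015 g/mol = 0.081543 mol
mass O = 4.107 − (2.2854 + 0.082196) = 1.7394 g → mol O = 1.7394 ÷ 15.999 = 0.10872 mol
Divide by the smallest (0.081543 mol): C 2.333, H 1.000, O 1.333
Multiplying each by 3 gives whole numbers: C 7.00, H 3.00, O 4.00

(A) C7H3O4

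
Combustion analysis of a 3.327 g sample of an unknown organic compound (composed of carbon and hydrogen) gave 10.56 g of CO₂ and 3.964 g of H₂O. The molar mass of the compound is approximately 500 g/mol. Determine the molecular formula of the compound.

C36H66

mol C = 10.56 g CO₂ ÷ 44.009 g/mol = 0.23995 mol
mol H = 2 × 3.964 g H₂O ÷ 18.015 g/mol = 0.44008 mol
Divide by the smallest (0.23995 mol): C 1.000, H 1.834
Multiplying each by 6 gives whole numbers: C 6.00, H 11.00
Empirical formula: C6H11
Empirical-formula mass = 83.15 g/mol; 500 ÷ 83.15 ≈ 6, so the molecular formula is C36H66.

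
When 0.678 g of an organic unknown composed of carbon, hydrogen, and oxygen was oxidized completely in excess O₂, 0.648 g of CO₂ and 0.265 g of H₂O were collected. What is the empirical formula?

CH2O2

mol C = 0.648 g CO₂ ÷ 44.009 g/mol = 0.01472 mol
mol H = 2 × 0.265 g H₂O ÷ 18.015 g/mol = 0.02942 mol
mass O = 0.678 − (0.1769 + 0.02966) = 0.4715 g → mol O = 0.4715 ÷ 15.999 = 0.02947 mol
Divide by the smallest (0.01472 mol): C 1.000, H 1.998, O 2.001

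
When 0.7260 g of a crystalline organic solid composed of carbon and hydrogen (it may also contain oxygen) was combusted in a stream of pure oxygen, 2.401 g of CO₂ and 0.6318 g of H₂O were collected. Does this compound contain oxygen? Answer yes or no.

no

mol C = 2.401 g CO₂ ÷ 44.009 g/mol = 0.054557 mol
mol H = 2 × 0.6318 g H₂O ÷ 18.015 g/mol = 0.070142 mol
C and H together account for 0.72599 g — essentially the entire 0.7260 g sample — so the compound contains no oxygen.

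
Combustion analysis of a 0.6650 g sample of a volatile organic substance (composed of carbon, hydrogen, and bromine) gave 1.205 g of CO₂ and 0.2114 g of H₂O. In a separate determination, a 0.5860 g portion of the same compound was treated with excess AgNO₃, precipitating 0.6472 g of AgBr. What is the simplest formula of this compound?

mol C = 1.205 g CO₂ ÷ 44.009 g/mol = 0.027381 mol
mol H = 2 × 0.2114 g H₂O ÷ 18.015 g/mol = 0.023469 mol
From the AgBr data: mol Br per gram of compound = (0.6472 ÷ 187.772) ÷ 0.5860 = 0.0058818 mol/g, so in the 0.6650 g combustion sample mol Br = 0.0039114 mol
Divide by the smallest (0.0039114 mol): C 7.000, H 6.000, Br 1.000

C7H6Br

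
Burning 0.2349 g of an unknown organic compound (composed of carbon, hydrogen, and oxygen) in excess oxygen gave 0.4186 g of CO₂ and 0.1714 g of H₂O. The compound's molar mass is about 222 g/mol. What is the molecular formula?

C9H18O6

mol C = 0.4186 g CO₂ ÷ 44.009 g/mol = 0.0095117 mol
mol H = 2 × 0.1714 g H₂O ÷ 18.015 g/mol = 0.019029 mol
mass O = 0.2349 − (0.11424 + 0.019181) = 0.10147 g → mol O = 0.10147 ÷ 15.999 = 0.0063425 mol
Divide by the smallest (0.0063425 mol): C 1.500, H 3.000, O 1.000
Multiplying each by 2 gives whole numbers: C 3.00, H 6.00, O 2.00
Empirical formula: C3H6O2
Empirical-formula mass = 74.08 g/mol; 222 ÷ 74.08 ≈ 3, so the molecular formula is C9H18O6.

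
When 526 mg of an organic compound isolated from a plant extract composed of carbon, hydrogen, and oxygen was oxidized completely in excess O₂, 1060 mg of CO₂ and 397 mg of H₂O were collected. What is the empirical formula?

mol C = 1.06 g CO₂ ÷ 44.009 g/mol = 0.02409 mol
mol H = 2 × 0.397 g H₂O ÷ 18.015 g/mol = 0.04407 mol
mass O = 0.526 − (0.2893 + 0.04443) = 0.1923 g → mol O = 0.1923 ÷ 15.999 = 0.01202 mol
Divide by the smallest (0.01202 mol): C 2.004, H 3.667, O 1.000
Multiplying each by 3 gives whole numbers: C 6.01, H 11.00, O 3.00

C6H11O3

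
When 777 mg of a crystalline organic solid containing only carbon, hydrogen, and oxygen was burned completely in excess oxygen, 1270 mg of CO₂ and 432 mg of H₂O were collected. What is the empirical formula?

mol C = 1.27 g CO₂ ÷ 44.009 g/mol = 0.02886 mol
mol H = 2 × 0.432 g H₂O ÷ 18.015 g/mol = 0.04796 mol
mass O = 0.777 − (0.3466 + 0.04834) = 0.3820 g → mol O = 0.3820 ÷ 15.999 = 0.02388 mol
Divide by the smallest (0.02388 mol): C 1.208, H 2.008, O 1.000
Multiplying each by 5 gives whole numbers: C 6.04, H 10.04, O 5.00

C6H10O5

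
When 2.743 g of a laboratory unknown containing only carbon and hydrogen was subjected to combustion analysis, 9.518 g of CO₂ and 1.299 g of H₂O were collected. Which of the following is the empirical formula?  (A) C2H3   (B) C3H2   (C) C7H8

mol C = 9.518 g CO₂ ÷ 44.009 g/mol = 0.21627 mol
mol H = 2 × 1.299 g H₂O ÷ 18.015 g/mol = 0.14421 mol
Divide by the smallest (0.14421 mol): C 1.500, H 1.000
Multiplying each by 2 gives whole numbers: C 3.00, H 2.00

(B) C3H2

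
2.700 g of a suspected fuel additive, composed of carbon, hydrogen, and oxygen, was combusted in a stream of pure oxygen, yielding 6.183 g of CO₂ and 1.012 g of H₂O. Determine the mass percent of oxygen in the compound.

33.31%

mol C = 6.183 g CO₂ ÷ 44.009 g/mol = 0.14049 mol
mol H = 2 × 1.012 g H₂O ÷ 18.015 g/mol = 0.11235 mol
mass O = 2.700 − (1.6875 + 0.11325) = 0.89928 g → mol O = 0.89928 ÷ 15.999 = 0.056208 mol
mass % O = 0.89928 g ÷ 2.700 g × 100%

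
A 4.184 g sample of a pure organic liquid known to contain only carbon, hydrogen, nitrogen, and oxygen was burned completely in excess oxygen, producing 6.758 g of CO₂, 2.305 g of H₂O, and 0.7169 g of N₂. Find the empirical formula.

mol C = 6.758 g CO₂ ÷ 44.009 g/mol = 0.15356 mol
mol H = 2 × 2.305 g H₂O ÷ 18.015 g/mol = 0.25590 mol
mol N = 2 × 0.7169 g N₂ ÷ 28.014 g/mol = 0.051182 mol
mass O = 4.184 − (1.8444 + 0.25795 + 0.71690) = 1.3648 g → mol O = 1.3648 ÷ 15.999 = 0.085302 mol
Divide by the smallest (0.051182 mol): C 3.000, H 5.000, N 1.000, O 1.667
Multiplying each by 3 gives whole numbers: C 9.00, H 15.00, N 3.00, O 5.00

C9H15N3O5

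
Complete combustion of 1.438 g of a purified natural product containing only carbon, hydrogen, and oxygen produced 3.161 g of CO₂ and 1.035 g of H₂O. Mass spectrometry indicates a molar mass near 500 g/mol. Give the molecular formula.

mol C = 3.161 g CO₂ ÷ 44.009 g/mol = 0.071826 mol
mol H = 2 × 1.035 g H₂O ÷ 18.015 g/mol = 0.11490 mol
mass O = 1.438 − (0.86270 + 0.11582) = 0.45947 g → mol O = 0.45947 ÷ 15.999 = 0.028719 mol
Divide by the smallest (0.028719 mol): C 2.501, H 4.001, O 1.000
Multiplying each by 2 gives whole numbers: C 5.00, H 8.00, O 2.00
Empirical formula: C5H8O2
Empirical-formula mass = 100.12 g/mol; 500 ÷ 100.12 ≈ 5, so the molecular formula is C25H40O10.

C25H40O10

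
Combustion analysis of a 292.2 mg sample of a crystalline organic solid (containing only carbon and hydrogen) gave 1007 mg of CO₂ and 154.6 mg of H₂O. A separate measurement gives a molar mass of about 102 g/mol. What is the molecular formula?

C8H6

mol C = 1.007 g CO₂ ÷ 44.009 g/mol = 0.022882 mol
mol H = 2 × 0.1546 g H₂O ÷ 18.015 g/mol = 0.017163 mol
Divide by the smallest (0.017163 mol): C 1.333, H 1.000
Multiplying each by 3 gives whole numbers: C 4.00, H 3.00
Empirical formula: C4H3
Empirical-formula mass = 51.07 g/mol; 102 ÷ 51.07 ≈ 2, so the molecular formula is C8H6.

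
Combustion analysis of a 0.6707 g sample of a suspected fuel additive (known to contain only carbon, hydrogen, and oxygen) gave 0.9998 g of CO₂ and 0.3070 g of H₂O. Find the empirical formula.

mol C = 0.9998 g CO₂ ÷ 44.009 g/mol = 0.022718 mol
mol H = 2 × 0.3070 g H₂O ÷ 18.015 g/mol = 0.034083 mol
mass O = 0.6707 − (0.27287 + 0.034355) = 0.36348 g → mol O = 0.36348 ÷ 15.999 = 0.022719 mol
Divide by the smallest (0.022718 mol): C 1.000, H 1.500, O 1.000
Multiplying each by 2 gives whole numbers: C 2.00, H 3.00, O 2.00

C2H3O2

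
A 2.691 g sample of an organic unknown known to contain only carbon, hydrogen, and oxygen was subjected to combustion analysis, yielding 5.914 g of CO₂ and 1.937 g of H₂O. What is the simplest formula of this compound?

C5H8O2

mol C = 5.914 g CO₂ ÷ 44.009 g/mol = 0.13438 mol
mol H = 2 × 1.937 g H₂O ÷ 18.015 g/mol = 0.21504 mol
mass O = 2.691 − (1.6141 + 0.21676) = 0.86018 g → mol O = 0.86018 ÷ 15.999 = 0.053765 mol
Divide by the smallest (0.053765 mol): C 2.499, H 4.000, O 1.000
Multiplying each by 2 gives whole numbers: C 5.00, H 8.00, O 2.00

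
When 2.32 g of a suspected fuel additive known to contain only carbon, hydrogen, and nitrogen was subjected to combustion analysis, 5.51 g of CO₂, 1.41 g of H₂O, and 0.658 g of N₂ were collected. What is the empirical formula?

mol C = 5.51 g CO₂ ÷ 44.009 g/mol = 0.1252 mol
mol H = 2 × 1.41 g H₂O ÷ 18.015 g/mol = 0.1565 mol
mol N = 2 × 0.658 g N₂ ÷ 28.014 g/mol = 0.04698 mol
Divide by the smallest (0.04698 mol): C 2.665, H 3.332, N 1.000
Multiplying each by 3 gives whole numbers: C 8.00, H 10.00, N 3.00

C8H10N3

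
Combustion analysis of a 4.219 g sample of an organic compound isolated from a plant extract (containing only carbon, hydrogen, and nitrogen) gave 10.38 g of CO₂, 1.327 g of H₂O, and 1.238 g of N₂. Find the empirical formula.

mol C = 10.38 g CO₂ ÷ 44.009 g/mol = 0.23586 mol
mol H = 2 × 1.327 g H₂O ÷ 18.015 g/mol = 0.14732 mol
mol N = 2 × 1.238 g N₂ ÷ 28.014 g/mol = 0.088384 mol
Divide by the smallest (0.088384 mol): C 2.669, H 1.667, N 1.000
Multiplying each by 3 gives whole numbers: C 8.01, H 5.00, N 3.00

C8H5N3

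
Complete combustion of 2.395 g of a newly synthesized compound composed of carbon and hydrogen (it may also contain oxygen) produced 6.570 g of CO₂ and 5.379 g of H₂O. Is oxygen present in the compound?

mol C = 6.570 g CO₂ ÷ 44.009 g/mol = 0.14929 mol
mol H = 2 × 5.379 g H₂O ÷ 18.015 g/mol = 0.59717 mol
C and H together account for 2.3950 g — essentially the entire 2.395 g sample — so the compound contains no oxygen.

no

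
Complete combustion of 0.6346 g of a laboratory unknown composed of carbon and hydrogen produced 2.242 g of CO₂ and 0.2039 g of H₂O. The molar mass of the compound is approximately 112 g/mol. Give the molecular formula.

C9H4

mol C = 2.242 g CO₂ ÷ 44.009 g/mol = 0.050944 mol
mol H = 2 × 0.2039 g H₂O ÷ 18.015 g/mol = 0.022637 mol
Divide by the smallest (0.022637 mol): C 2.251, H 1.000
Multiplying each by 4 gives whole numbers: C 9.00, H 4.00
Empirical formula: C9H4
Empirical-formula mass = 112.13 g/mol; 112 ÷ 112.13 ≈ 1, so the molecular formula is C9H4.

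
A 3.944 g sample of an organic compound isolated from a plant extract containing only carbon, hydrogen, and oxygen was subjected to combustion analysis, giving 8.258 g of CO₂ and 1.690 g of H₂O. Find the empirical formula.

mol C = 8.258 g CO₂ ÷ 44.009 g/mol = 0.18764 mol
mol H = 2 × 1.690 g H₂O ÷ 18.015 g/mol = 0.18762 mol
mass O = 3.944 − (2.2538 + 0.18912) = 1.5011 g → mol O = 1.5011 ÷ 15.999 = 0.093824 mol
Divide by the smallest (0.093824 mol): C 2.000, H 2.000, O 1.000

C2H2O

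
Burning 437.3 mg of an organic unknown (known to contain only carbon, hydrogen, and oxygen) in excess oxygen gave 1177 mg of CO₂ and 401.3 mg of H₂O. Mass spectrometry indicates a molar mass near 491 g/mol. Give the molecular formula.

mol C = 1.177 g CO₂ ÷ 44.009 g/mol = 0.026745 mol
mol H = 2 × 0.4013 g H₂O ÷ 18.015 g/mol = 0.044552 mol
mass O = 0.4373 − (0.32123 + 0.044908) = 0.071163 g → mol O = 0.071163 ÷ 15.999 = 0.0044480 mol
Divide by the smallest (0.0044480 mol): C 6.013, H 10.016, O 1.000
Empirical formula: C6H10O
Empirical-formula mass = 98.15 g/mol; 491 ÷ 98.15 ≈ 5, so the molecular formula is C30H50O5.

C30H50O5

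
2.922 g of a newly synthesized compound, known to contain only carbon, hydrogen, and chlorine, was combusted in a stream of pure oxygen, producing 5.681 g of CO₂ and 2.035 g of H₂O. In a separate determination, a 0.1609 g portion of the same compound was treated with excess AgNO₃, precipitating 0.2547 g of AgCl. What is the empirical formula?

mol C = 5.681 g CO₂ ÷ 44.009 g/mol = 0.12909 mol
mol H = 2 × 2.035 g H₂O ÷ 18.015 g/mol = 0.22592 mol
From the AgCl data: mol Cl per gram of compound = (0.2547 ÷ 143.318) ÷ 0.1609 = 0.011045 mol/g, so in the 2.922 g combustion sample mol Cl = 0.032274 mol
Divide by the smallest (0.032274 mol): C 4.000, H 7.000, Cl 1.000

C4H7Cl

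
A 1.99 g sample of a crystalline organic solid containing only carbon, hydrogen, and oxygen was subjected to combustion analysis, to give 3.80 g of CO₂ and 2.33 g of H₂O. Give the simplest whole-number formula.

C2H6O

mol C = 3.80 g CO₂ ÷ 44.009 g/mol = 0.08635 mol
mol H = 2 × 2.33 g H₂O ÷ 18.015 g/mol = 0.2587 mol
mass O = 1.99 − (1.037 + 0.2607) = 0.6922 g → mol O = 0.6922 ÷ 15.999 = 0.04326 mol
Divide by the smallest (0.04326 mol): C 1.996, H 5.979, O 1.000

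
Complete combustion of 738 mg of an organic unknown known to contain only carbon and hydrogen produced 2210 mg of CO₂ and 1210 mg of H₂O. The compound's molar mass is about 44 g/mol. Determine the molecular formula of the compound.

mol C = 2.21 g CO₂ ÷ 44.009 g/mol = 0.05022 mol
mol H = 2 × 1.21 g H₂O ÷ 18.015 g/mol = 0.1343 mol
Divide by the smallest (0.05022 mol): C 1.000, H 2.675
Multiplying each by 3 gives whole numbers: C 3.00, H 8.03
Empirical formula: C3H8
Empirical-formula mass = 44.10 g/mol; 44 ÷ 44.10 ≈ 1, so the molecular formula is C3H8.

C3H8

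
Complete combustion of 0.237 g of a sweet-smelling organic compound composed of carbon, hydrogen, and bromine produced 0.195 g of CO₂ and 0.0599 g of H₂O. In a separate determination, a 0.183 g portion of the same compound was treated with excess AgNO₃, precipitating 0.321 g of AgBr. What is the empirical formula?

mol C = 0.195 g CO₂ ÷ 44.009 g/mol = 0.004431 mol
mol H = 2 × 0.0599 g H₂O ÷ 18.015 g/mol = 0.006650 mol
From the AgBr data: mol Br per gram of compound = (0.321 ÷ 187.772) ÷ 0.183 = 0.009342 mol/g, so in the 0.237 g combustion sample mol Br = 0.002214 mol
Divide by the smallest (0.002214 mol): C 2.001, H 3.004, Br 1.000

C2H3Br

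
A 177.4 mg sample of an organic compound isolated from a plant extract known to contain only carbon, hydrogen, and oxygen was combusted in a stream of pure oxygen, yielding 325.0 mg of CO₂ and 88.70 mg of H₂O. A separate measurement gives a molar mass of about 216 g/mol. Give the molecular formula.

C9H12O6

mol C = 0.3250 g CO₂ ÷ 44.009 g/mol = 0.0073849 mol
mol H = 2 × 0.08870 g H₂O ÷ 18.015 g/mol = 0.0098473 mol
mass O = 0.1774 − (0.088699 + 0.0099261) = 0.078774 g → mol O = 0.078774 ÷ 15.999 = 0.0049237 mol
Divide by the smallest (0.0049237 mol): C 1.500, H 2.000, O 1.000
Multiplying each by 2 gives whole numbers: C 3.00, H 4.00, O 2.00
Empirical formula: C3H4O2
Empirical-formula mass = 72.06 g/mol; 216 ÷ 72.06 ≈ 3, so the molecular formula is C9H12O6.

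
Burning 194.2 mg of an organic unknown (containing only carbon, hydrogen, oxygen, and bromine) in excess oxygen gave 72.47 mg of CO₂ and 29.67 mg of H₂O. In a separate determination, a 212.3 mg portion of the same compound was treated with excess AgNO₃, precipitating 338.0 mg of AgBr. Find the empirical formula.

C2H4Br2O3

mol C = 0.07247 g CO₂ ÷ 44.009 g/mol = 0.0016467 mol
mol H = 2 × 0.02967 g H₂O ÷ 18.015 g/mol = 0.0032939 mol
From the AgBr data: mol Br per gram of compound = (0.3380 ÷ 187.772) ÷ 0.2123 = 0.0084788 mol/g, so in the 0.1942 g combustion sample mol Br = 0.0016466 mol
mass O = 0.1942 − (0.019779 + 0.0033203 + 0.13157) = 0.039532 g → mol O = 0.039532 ÷ 15.999 = 0.0024709 mol
Divide by the smallest (0.0016466 mol): C 1.000, H 2.000, Br 1.000, O 1.501
Multiplying each by 2 gives whole numbers: C 2.00, H 4.00, Br 2.00, O 3.00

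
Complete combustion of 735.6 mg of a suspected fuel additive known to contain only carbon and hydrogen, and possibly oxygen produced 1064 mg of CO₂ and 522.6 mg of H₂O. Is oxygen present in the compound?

yes

mol C = 1.064 g CO₂ ÷ 44.009 g/mol = 0.024177 mol
mol H = 2 × 0.5226 g H₂O ÷ 18.015 g/mol = 0.058018 mol
C and H account for only 0.34887 g of the 0.7356 g sample; the remaining 0.38673 g must be oxygen.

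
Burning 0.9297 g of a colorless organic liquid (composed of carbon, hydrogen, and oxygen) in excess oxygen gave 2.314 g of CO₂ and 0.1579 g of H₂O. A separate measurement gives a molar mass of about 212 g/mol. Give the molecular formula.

mol C = 2.314 g CO₂ ÷ 44.009 g/mol = 0.052580 mol
mol H = 2 × 0.1579 g H₂O ÷ 18.015 g/mol = 0.017530 mol
mass O = 0.9297 − (0.63154 + 0.017670) = 0.28049 g → mol O = 0.28049 ÷ 15.999 = 0.017532 mol
Divide by the smallest (0.017530 mol): C 2.999, H 1.000, O 1.000
Empirical formula: C3HO
Empirical-formula mass = 53.04 g/mol; 212 ÷ 53.04 ≈ 4, so the molecular formula is C12H4O4.

C12H4O4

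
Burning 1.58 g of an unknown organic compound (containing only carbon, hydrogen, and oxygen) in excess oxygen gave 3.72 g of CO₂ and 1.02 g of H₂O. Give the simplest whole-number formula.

C3H4O

mol C = 3.72 g CO₂ ÷ 44.009 g/mol = 0.08453 mol
mol H = 2 × 1.02 g H₂O ÷ 18.015 g/mol = 0.1132 mol
mass O = 1.58 − (1.015 + 0.1141) = 0.4506 g → mol O = 0.4506 ÷ 15.999 = 0.02816 mol
Divide by the smallest (0.02816 mol): C 3.001, H 4.021, O 1.000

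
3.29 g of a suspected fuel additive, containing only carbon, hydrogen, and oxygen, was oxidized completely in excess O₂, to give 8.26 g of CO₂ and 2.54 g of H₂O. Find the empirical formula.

mol C = 8.26 g CO₂ ÷ 44.009 g/mol = 0.1877 mol
mol H = 2 × 2.54 g H₂O ÷ 18.015 g/mol = 0.2820 mol
mass O = 3.29 − (2.254 + 0.2842) = 0.7514 g → mol O = 0.7514 ÷ 15.999 = 0.04697 mol
Divide by the smallest (0.04697 mol): C 3.996, H 6.004, O 1.000

C4H6O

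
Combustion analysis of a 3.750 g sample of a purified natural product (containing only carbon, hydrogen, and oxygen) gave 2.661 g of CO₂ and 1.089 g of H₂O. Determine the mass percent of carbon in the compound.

19.37%

mol C = 2.661 g CO₂ ÷ 44.009 g/mol = 0.060465 mol
mol H = 2 × 1.089 g H₂O ÷ 18.015 g/mol = 0.12090 mol
mass O = 3.750 − (0.72624 + 0.12187) = 2.9019 g → mol O = 2.9019 ÷ 15.999 = 0.18138 mol
mass % C = 0.72624 g ÷ 3.750 g × 100%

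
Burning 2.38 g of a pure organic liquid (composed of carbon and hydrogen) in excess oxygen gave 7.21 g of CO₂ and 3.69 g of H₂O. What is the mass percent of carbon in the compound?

mol C = 7.21 g CO₂ ÷ 44.009 g/mol = 0.1638 mol
mol H = 2 × 3.69 g H₂O ÷ 18.015 g/mol = 0.4097 mol
mass % C = 1.968 g ÷ 2.38 g × 100%

82.7%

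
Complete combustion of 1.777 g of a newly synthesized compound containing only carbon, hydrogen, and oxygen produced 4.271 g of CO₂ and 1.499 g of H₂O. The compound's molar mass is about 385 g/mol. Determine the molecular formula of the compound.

C21H36O6

mol C = 4.271 g CO₂ ÷ 44.009 g/mol = 0.097048 mol
mol H = 2 × 1.499 g H₂O ÷ 18.015 g/mol = 0.16642 mol
mass O = 1.777 − (1.1656 + 0.16775) = 0.44360 g → mol O = 0.44360 ÷ 15.999 = 0.027727 mol
Divide by the smallest (0.027727 mol): C 3.500, H 6.002, O 1.000
Multiplying each by 2 gives whole numbers: C 7.00, H 12.00, O 2.00
Empirical formula: C7H12O2
Empirical-formula mass = 128.17 g/mol; 385 ÷ 128.17 ≈ 3, so the molecular formula is C21H36O6.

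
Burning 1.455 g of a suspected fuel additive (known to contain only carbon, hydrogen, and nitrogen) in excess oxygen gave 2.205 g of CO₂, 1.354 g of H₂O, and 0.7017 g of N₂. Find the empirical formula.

mol C = 2.205 g CO₂ ÷ 44.009 g/mol = 0.050103 mol
mol H = 2 × 1.354 g H₂O ÷ 18.015 g/mol = 0.15032 mol
mol N = 2 × 0.7017 g N₂ ÷ 28.014 g/mol = 0.050096 mol
Divide by the smallest (0.050096 mol): C 1.000, H 3.001, N 1.000

CH3N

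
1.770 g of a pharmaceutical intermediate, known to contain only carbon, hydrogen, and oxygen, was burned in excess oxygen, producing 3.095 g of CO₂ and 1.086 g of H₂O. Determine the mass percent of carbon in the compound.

47.72%

mol C = 3.095 g CO₂ ÷ 44.009 g/mol = 0.070327 mol
mol H = 2 × 1.086 g H₂O ÷ 18.015 g/mol = 0.12057 mol
mass O = 1.770 − (0.84469 + 0.12153) = 0.80378 g → mol O = 0.80378 ÷ 15.999 = 0.050239 mol
mass % C = 0.84469 g ÷ 1.770 g × 100%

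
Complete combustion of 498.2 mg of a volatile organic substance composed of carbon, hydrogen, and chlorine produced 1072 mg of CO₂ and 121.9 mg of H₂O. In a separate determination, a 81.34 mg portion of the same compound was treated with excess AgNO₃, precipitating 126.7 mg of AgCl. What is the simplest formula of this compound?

C9H5Cl2

mol C = 1.072 g CO₂ ÷ 44.009 g/mol = 0.024359 mol
mol H = 2 × 0.1219 g H₂O ÷ 18.015 g/mol = 0.013533 mol
From the AgCl data: mol Cl per gram of compound = (0.1267 ÷ 143.318) ÷ 0.08134 = 0.010869 mol/g, so in the 0.4982 g combustion sample mol Cl = 0.0054147 mol
Divide by the smallest (0.0054147 mol): C 4.499, H 2.499, Cl 1.000
Multiplying each by 2 gives whole numbers: C 9.00, H 5.00, Cl 2.00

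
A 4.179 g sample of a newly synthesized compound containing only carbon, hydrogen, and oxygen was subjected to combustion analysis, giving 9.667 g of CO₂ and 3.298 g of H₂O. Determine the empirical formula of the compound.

mol C = 9.667 g CO₂ ÷ 44.009 g/mol = 0.21966 mol
mol H = 2 × 3.298 g H₂O ÷ 18.015 g/mol = 0.36614 mol
mass O = 4.179 − (2.6383 + 0.36907) = 1.1716 g → mol O = 1.1716 ÷ 15.999 = 0.073230 mol
Divide by the smallest (0.073230 mol): C 3.000, H 5.000, O 1.000

C3H5O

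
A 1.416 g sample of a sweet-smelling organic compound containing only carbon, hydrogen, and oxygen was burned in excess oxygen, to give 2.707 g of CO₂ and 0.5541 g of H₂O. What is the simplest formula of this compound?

mol C = 2.707 g CO₂ ÷ 44.009 g/mol = 0.061510 mol
mol H = 2 × 0.5541 g H₂O ÷ 18.015 g/mol = 0.061515 mol
mass O = 1.416 − (0.73880 + 0.062008) = 0.61519 g → mol O = 0.61519 ÷ 15.999 = 0.038452 mol
Divide by the smallest (0.038452 mol): C 1.600, H 1.600, O 1.000
Multiplying each by 5 gives whole numbers: C 8.00, H 8.00, O 5.00

C8H8O5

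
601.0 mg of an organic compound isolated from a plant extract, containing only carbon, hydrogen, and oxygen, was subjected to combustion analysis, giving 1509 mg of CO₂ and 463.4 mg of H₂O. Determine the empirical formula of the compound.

C4H6O

mol C = 1.509 g CO₂ ÷ 44.009 g/mol = 0.034288 mol
mol H = 2 × 0.4634 g H₂O ÷ 18.015 g/mol = 0.051446 mol
mass O = 0.6010 − (0.41184 + 0.051858) = 0.13730 g → mol O = 0.13730 ÷ 15.999 = 0.0085820 mol
Divide by the smallest (0.0085820 mol): C 3.995, H 5.995, O 1.000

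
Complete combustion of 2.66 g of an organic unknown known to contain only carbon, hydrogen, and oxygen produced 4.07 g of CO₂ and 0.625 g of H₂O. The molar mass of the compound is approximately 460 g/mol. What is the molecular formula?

mol C = 4.07 g CO₂ ÷ 44.009 g/mol = 0.09248 mol
mol H = 2 × 0.625 g H₂O ÷ 18.015 g/mol = 0.06939 mol
mass O = 2.66 − (1.111 + 0.06994) = 1.479 g → mol O = 1.479 ÷ 15.999 = 0.09246 mol
Divide by the smallest (0.06939 mol): C 1.333, H 1.000, O 1.333
Multiplying each by 3 gives whole numbers: C 4.00, H 3.00, O 4.00
Empirical formula: C4H3O4
Empirical-formula mass = 115.06 g/mol; 460 ÷ 115.06 ≈ 4, so the molecular formula is C16H12O16.

C16H12O16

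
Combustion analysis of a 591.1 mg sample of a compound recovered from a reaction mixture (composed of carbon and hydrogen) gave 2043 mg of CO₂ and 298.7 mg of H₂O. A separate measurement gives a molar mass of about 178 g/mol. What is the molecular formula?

C14H10

mol C = 2.043 g CO₂ ÷ 44.009 g/mol = 0.046422 mol
mol H = 2 × 0.2987 g H₂O ÷ 18.015 g/mol = 0.033161 mol
Divide by the smallest (0.033161 mol): C 1.400, H 1.000
Multiplying each by 5 gives whole numbers: C 7.00, H 5.00
Empirical formula: C7H5
Empirical-formula mass = 89.12 g/mol; 178 ÷ 89.12 ≈ 2, so the molecular formula is C14H10.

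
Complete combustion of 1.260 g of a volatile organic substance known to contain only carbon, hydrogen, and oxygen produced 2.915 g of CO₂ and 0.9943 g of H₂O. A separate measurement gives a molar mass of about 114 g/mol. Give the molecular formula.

C6H10O2

mol C = 2.915 g CO₂ ÷ 44.009 g/mol = 0.066236 mol
mol H = 2 × 0.9943 g H₂O ÷ 18.015 g/mol = 0.11039 mol
mass O = 1.260 − (0.79557 + 0.11127) = 0.35317 g → mol O = 0.35317 ÷ 15.999 = 0.022074 mol
Divide by the smallest (0.022074 mol): C 3.001, H 5.001, O 1.000
Empirical formula: C3H5O
Empirical-formula mass = 57.07 g/mol; 114 ÷ 57.07 ≈ 2, so the molecular formula is C6H10O2.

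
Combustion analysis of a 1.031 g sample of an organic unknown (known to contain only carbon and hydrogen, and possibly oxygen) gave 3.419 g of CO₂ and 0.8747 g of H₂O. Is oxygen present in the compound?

no

mol C = 3.419 g CO₂ ÷ 44.009 g/mol = 0.077689 mol
mol H = 2 × 0.8747 g H₂O ÷ 18.015 g/mol = 0.097108 mol
C and H together account for 1.0310 g — essentially the entire 1.031 g sample — so the compound contains no oxygen.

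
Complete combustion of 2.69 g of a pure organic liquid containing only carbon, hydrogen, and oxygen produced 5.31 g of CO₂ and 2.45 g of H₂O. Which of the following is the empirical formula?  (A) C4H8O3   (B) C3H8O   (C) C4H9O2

(C) C4H9O2

mol C = 5.31 g CO₂ ÷ 44.009 g/mol = 0.1207 mol
mol H = 2 × 2.45 g H₂O ÷ 18.015 g/mol = 0.2720 mol
mass O = 2.69 − (1.449 + 0.2742) = 0.9666 g → mol O = 0.9666 ÷ 15.999 = 0.06042 mol
Divide by the smallest (0.06042 mol): C 1.997, H 4.502, O 1.000
Multiplying each by 2 gives whole numbers: C 3.99, H 9.00, O 2.00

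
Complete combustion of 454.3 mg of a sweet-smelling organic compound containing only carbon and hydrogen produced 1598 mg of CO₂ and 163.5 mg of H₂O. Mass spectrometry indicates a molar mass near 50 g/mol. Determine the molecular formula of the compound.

mol C = 1.598 g CO₂ ÷ 44.009 g/mol = 0.036311 mol
mol H = 2 × 0.1635 g H₂O ÷ 18.015 g/mol = 0.018152 mol
Divide by the smallest (0.018152 mol): C 2.000, H 1.000
Empirical formula: C2H
Empirical-formula mass = 25.03 g/mol; 50 ÷ 25.03 ≈ 2, so the molecular formula is C4H2.

C4H2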